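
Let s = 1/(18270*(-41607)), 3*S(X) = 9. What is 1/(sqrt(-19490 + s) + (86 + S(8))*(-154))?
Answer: -947159222940/12983111174729831 - 9*I*sqrt(139039027253468493690)/142814222922028141 ≈ -7.2953e-5 - 7.4309e-7*I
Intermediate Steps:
S(X) = 3 (S(X) = (1/3)*9 = 3)
s = -1/760159890 (s = (1/18270)*(-1/41607) = -1/760159890 ≈ -1.3155e-9)
1/(sqrt(-19490 + s) + (86 + S(8))*(-154)) = 1/(sqrt(-19490 - 1/760159890) + (86 + 3)*(-154)) = 1/(sqrt(-14815516256101/760159890) + 89*(-154)) = 1/(I*sqrt(139039027253468493690)/84462210 - 13706) = 1/(-13706 + I*sqrt(139039027253468493690)/84462210)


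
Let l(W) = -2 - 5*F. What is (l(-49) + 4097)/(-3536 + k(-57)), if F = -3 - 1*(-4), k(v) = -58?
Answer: -2045/1797 ≈ -1.1380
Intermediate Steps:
F = 1 (F = -3 + 4 = 1)
l(W) = -7 (l(W) = -2 - 5*1 = -2 - 5 = -7)
(l(-49) + 4097)/(-3536 + k(-57)) = (-7 + 4097)/(-3536 - 58) = 4090/(-3594) = 4090*(-1/3594) = -2045/1797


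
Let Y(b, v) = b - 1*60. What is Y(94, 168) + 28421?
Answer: 28455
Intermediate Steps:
Y(b, v) = -60 + b (Y(b, v) = b - 60 = -60 + b)
Y(94, 168) + 28421 = (-60 + 94) + 28421 = 34 + 28421 = 28455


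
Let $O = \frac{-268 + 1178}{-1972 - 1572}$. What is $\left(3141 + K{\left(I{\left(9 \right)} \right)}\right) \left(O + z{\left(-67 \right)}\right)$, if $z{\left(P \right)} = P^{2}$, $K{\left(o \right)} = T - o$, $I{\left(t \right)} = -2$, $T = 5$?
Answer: $\frac{6259839711}{443} \approx 1.4131 \cdot 10^{7}$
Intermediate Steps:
$K{\left(o \right)} = 5 - o$
$O = - \frac{455}{1772}$ ($O = \frac{910}{-3544} = 910 \left(- \frac{1}{3544}\right) = - \frac{455}{1772} \approx -0.25677$)
$\left(3141 + K{\left(I{\left(9 \right)} \right)}\right) \left(O + z{\left(-67 \right)}\right) = \left(3141 + \left(5 - -2\right)\right) \left(- \frac{455}{1772} + \left(-67\right)^{2}\right) = \left(3141 + \left(5 + 2\right)\right) \left(- \frac{455}{1772} + 4489\right) = \left(3141 + 7\right) \frac{7954053}{1772} = 3148 \cdot \frac{7954053}{1772} = \frac{6259839711}{443}$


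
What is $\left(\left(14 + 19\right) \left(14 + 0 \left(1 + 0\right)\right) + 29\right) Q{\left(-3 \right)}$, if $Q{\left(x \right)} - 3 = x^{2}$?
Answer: $5892$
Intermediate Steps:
$Q{\left(x \right)} = 3 + x^{2}$
$\left(\left(14 + 19\right) \left(14 + 0 \left(1 + 0\right)\right) + 29\right) Q{\left(-3 \right)} = \left(\left(14 + 19\right) \left(14 + 0 \left(1 + 0\right)\right) + 29\right) \left(3 + \left(-3\right)^{2}\right) = \left(33 \left(14 + 0 \cdot 1\right) + 29\right) \left(3 + 9\right) = \left(33 \left(14 + 0\right) + 29\right) 12 = \left(33 \cdot 14 + 29\right) 12 = \left(462 + 29\right) 12 = 491 \cdot 12 = 5892$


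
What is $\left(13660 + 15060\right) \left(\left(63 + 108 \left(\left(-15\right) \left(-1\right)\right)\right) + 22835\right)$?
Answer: $704156960$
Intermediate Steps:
$\left(13660 + 15060\right) \left(\left(63 + 108 \left(\left(-15\right) \left(-1\right)\right)\right) + 22835\right) = 28720 \left(\left(63 + 108 \cdot 15\right) + 22835\right) = 28720 \left(\left(63 + 1620\right) + 22835\right) = 28720 \left(1683 + 22835\right) = 28720 \cdot 24518 = 704156960$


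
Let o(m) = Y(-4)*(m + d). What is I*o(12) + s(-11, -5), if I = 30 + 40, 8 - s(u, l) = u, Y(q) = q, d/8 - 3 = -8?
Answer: 7859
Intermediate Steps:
d = -40 (d = 24 + 8*(-8) = 24 - 64 = -40)
s(u, l) = 8 - u
I = 70
o(m) = 160 - 4*m (o(m) = -4*(m - 40) = -4*(-40 + m) = 160 - 4*m)
I*o(12) + s(-11, -5) = 70*(160 - 4*12) + (8 - 1*(-11)) = 70*(160 - 48) + (8 + 11) = 70*112 + 19 = 7840 + 19 = 7859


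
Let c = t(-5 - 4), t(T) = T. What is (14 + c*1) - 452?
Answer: -447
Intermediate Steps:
c = -9 (c = -5 - 4 = -9)
(14 + c*1) - 452 = (14 - 9*1) - 452 = (14 - 9) - 452 = 5 - 452 = -447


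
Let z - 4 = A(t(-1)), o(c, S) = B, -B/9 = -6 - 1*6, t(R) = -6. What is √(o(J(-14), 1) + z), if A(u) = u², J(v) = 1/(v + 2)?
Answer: 2*√37 ≈ 12.166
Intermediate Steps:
B = 108 (B = -9*(-6 - 1*6) = -9*(-6 - 6) = -9*(-12) = 108)
J(v) = 1/(2 + v)
o(c, S) = 108
z = 40 (z = 4 + (-6)² = 4 + 36 = 40)
√(o(J(-14), 1) + z) = √(108 + 40) = √148 = 2*√37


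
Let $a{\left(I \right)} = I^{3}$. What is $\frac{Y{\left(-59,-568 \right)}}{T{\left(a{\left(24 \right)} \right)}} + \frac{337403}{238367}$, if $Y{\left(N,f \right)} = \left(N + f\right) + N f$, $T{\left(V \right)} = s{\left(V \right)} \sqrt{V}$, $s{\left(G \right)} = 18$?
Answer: $\frac{337403}{238367} + \frac{32885 \sqrt{6}}{5184} \approx 16.954$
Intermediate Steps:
$T{\left(V \right)} = 18 \sqrt{V}$
$Y{\left(N,f \right)} = N + f + N f$
$\frac{Y{\left(-59,-568 \right)}}{T{\left(a{\left(24 \right)} \right)}} + \frac{337403}{238367} = \frac{-59 - 568 - -33512}{18 \sqrt{24^{3}}} + \frac{337403}{238367} = \frac{-59 - 568 + 33512}{18 \sqrt{13824}} + 337403 \cdot \frac{1}{238367} = \frac{32885}{18 \cdot 48 \sqrt{6}} + \frac{337403}{238367} = \frac{32885}{864 \sqrt{6}} + \frac{337403}{238367} = 32885 \frac{\sqrt{6}}{5184} + \frac{337403}{238367} = \frac{32885 \sqrt{6}}{5184} + \frac{337403}{238367} = \frac{337403}{238367} + \frac{32885 \sqrt{6}}{5184}$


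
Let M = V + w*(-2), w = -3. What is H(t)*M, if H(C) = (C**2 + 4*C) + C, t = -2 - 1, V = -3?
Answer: -18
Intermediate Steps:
t = -3
H(C) = C**2 + 5*C
M = 3 (M = -3 - 3*(-2) = -3 + 6 = 3)
H(t)*M = -3*(5 - 3)*3 = -3*2*3 = -6*3 = -18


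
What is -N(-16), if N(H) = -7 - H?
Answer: -9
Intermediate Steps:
-N(-16) = -(-7 - 1*(-16)) = -(-7 + 16) = -1*9 = -9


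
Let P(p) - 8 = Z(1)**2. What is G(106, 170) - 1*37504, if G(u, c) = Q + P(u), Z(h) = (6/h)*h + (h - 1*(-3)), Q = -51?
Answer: -37447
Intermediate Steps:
Z(h) = 9 + h (Z(h) = 6 + (h + 3) = 6 + (3 + h) = 9 + h)
P(p) = 108 (P(p) = 8 + (9 + 1)**2 = 8 + 10**2 = 8 + 100 = 108)
G(u, c) = 57 (G(u, c) = -51 + 108 = 57)
G(106, 170) - 1*37504 = 57 - 1*37504 = 57 - 37504 = -37447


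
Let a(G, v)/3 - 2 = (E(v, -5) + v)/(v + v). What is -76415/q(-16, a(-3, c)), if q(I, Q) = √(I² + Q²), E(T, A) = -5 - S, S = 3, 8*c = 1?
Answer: -152830*√32353/32353 ≈ -849.67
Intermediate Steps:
c = ⅛ (c = (⅛)*1 = ⅛ ≈ 0.12500)
E(T, A) = -8 (E(T, A) = -5 - 1*3 = -5 - 3 = -8)
a(G, v) = 6 + 3*(-8 + v)/(2*v) (a(G, v) = 6 + 3*((-8 + v)/(v + v)) = 6 + 3*((-8 + v)/((2*v))) = 6 + 3*((-8 + v)*(1/(2*v))) = 6 + 3*((-8 + v)/(2*v)) = 6 + 3*(-8 + v)/(2*v))
-76415/q(-16, a(-3, c)) = -76415/√((-16)² + (15/2 - 12/⅛)²) = -76415/√(256 + (15/2 - 12*8)²) = -76415/√(256 + (15/2 - 96)²) = -76415/√(256 + (-177/2)²) = -76415/√(256 + 31329/4) = -76415*2*√32353/32353 = -152830*√32353/32353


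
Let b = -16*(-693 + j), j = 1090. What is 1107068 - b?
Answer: 1113420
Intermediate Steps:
b = -6352 (b = -16*(-693 + 1090) = -16*397 = -6352)
1107068 - b = 1107068 - 1*(-6352) = 1107068 + 6352 = 1113420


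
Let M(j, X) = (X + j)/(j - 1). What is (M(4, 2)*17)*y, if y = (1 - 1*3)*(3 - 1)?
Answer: -136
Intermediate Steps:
y = -4 (y = (1 - 3)*2 = -2*2 = -4)
M(j, X) = (X + j)/(-1 + j)
(M(4, 2)*17)*y = (((2 + 4)/(-1 + 4))*17)*(-4) = ((6/3)*17)*(-4) = (((⅓)*6)*17)*(-4) = (2*17)*(-4) = 34*(-4) = -136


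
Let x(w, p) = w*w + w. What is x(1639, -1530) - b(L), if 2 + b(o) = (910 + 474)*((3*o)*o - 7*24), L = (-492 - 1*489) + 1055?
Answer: -19815878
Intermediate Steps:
x(w, p) = w + w² (x(w, p) = w² + w = w + w²)
L = 74 (L = (-492 - 489) + 1055 = -981 + 1055 = 74)
b(o) = -232514 + 4152*o² (b(o) = -2 + (910 + 474)*((3*o)*o - 7*24) = -2 + 1384*(3*o² - 168) = -2 + 1384*(-168 + 3*o²) = -2 + (-232512 + 4152*o²) = -232514 + 4152*o²)
x(1639, -1530) - b(L) = 1639*(1 + 1639) - (-232514 + 4152*74²) = 1639*1640 - (-232514 + 4152*5476) = 2687960 - (-232514 + 22736352) = 2687960 - 1*22503838 = 2687960 - 22503838 = -19815878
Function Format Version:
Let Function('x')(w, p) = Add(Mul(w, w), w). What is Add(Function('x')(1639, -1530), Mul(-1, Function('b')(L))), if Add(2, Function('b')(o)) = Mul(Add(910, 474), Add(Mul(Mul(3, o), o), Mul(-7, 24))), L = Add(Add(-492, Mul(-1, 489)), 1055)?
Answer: -19815878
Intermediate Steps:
Function('x')(w, p) = Add(w, Pow(w, 2)) (Function('x')(w, p) = Add(Pow(w, 2), w) = Add(w, Pow(w, 2)))
L = 74 (L = Add(Add(-492, -489), 1055) = Add(-981, 1055) = 74)
Function('b')(o) = Add(-232514, Mul(4152, Pow(o, 2))) (Function('b')(o) = Add(-2, Mul(Add(910, 474), Add(Mul(Mul(3, o), o), Mul(-7, 24)))) = Add(-2, Mul(1384, Add(Mul(3, Pow(o, 2)), -168))) = Add(-2, Mul(1384, Add(-168, Mul(3, Pow(o, 2))))) = Add(-2, Add(-232512, Mul(4152, Pow(o, 2)))) = Add(-232514, Mul(4152, Pow(o, 2))))
Add(Function('x')(1639, -1530), Mul(-1, Function('b')(L))) = Add(Mul(1639, Add(1, 1639)), Mul(-1, Add(-232514, Mul(4152, Pow(74, 2))))) = Add(Mul(1639, 1640), Mul(-1, Add(-232514, Mul(4152, 5476)))) = Add(2687960, Mul(-1, Add(-232514, 22736352))) = Add(2687960, Mul(-1, 22503838)) = Add(2687960, -22503838) = -19815878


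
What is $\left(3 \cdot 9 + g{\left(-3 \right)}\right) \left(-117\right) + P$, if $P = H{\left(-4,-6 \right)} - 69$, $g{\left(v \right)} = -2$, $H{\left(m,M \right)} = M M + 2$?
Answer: $-2956$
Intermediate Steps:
$H{\left(m,M \right)} = 2 + M^{2}$ ($H{\left(m,M \right)} = M^{2} + 2 = 2 + M^{2}$)
$P = -31$ ($P = \left(2 + \left(-6\right)^{2}\right) - 69 = \left(2 + 36\right) - 69 = 38 - 69 = -31$)
$\left(3 \cdot 9 + g{\left(-3 \right)}\right) \left(-117\right) + P = \left(3 \cdot 9 - 2\right) \left(-117\right) - 31 = \left(27 - 2\right) \left(-117\right) - 31 = 25 \left(-117\right) - 31 = -2925 - 31 = -2956$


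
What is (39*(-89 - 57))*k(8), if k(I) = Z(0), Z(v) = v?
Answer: 0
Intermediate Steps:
k(I) = 0
(39*(-89 - 57))*k(8) = (39*(-89 - 57))*0 = (39*(-146))*0 = -5694*0 = 0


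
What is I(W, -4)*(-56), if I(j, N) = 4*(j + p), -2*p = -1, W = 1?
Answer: -336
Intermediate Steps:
p = ½ (p = -½*(-1) = ½ ≈ 0.50000)
I(j, N) = 2 + 4*j (I(j, N) = 4*(j + ½) = 4*(½ + j) = 2 + 4*j)
I(W, -4)*(-56) = (2 + 4*1)*(-56) = (2 + 4)*(-56) = 6*(-56) = -336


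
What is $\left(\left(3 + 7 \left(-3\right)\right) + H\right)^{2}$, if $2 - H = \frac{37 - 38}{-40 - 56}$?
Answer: $\frac{2362369}{9216} \approx 256.33$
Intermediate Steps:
$H = \frac{191}{96}$ ($H = 2 - \frac{37 - 38}{-40 - 56} = 2 - - \frac{1}{-96} = 2 - \left(-1\right) \left(- \frac{1}{96}\right) = 2 - \frac{1}{96} = \frac{191}{96} \approx 1.9896$)
$\left(\left(3 + 7 \left(-3\right)\right) + H\right)^{2} = \left(\left(3 + 7 \left(-3\right)\right) + \frac{191}{96}\right)^{2} = \left(\left(3 - 21\right) + \frac{191}{96}\right)^{2} = \left(-18 + \frac{191}{96}\right)^{2} = \left(- \frac{1537}{96}\right)^{2} = \frac{2362369}{9216}$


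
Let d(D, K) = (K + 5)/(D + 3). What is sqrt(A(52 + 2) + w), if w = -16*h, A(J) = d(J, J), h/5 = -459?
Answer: sqrt(119306643)/57 ≈ 191.63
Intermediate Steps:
h = -2295 (h = 5*(-459) = -2295)
d(D, K) = (5 + K)/(3 + D)
A(J) = (5 + J)/(3 + J)
w = 36720 (w = -16*(-2295) = 36720)
sqrt(A(52 + 2) + w) = sqrt((5 + (52 + 2))/(3 + (52 + 2)) + 36720) = sqrt((5 + 54)/(3 + 54) + 36720) = sqrt(59/57 + 36720) = sqrt(2093099/57) = sqrt(119306643)/57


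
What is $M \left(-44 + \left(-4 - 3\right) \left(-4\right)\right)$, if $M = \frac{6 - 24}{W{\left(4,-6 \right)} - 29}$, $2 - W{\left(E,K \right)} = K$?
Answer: $- \frac{96}{7} \approx -13.714$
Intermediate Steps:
$W{\left(E,K \right)} = 2 - K$
$M = \frac{6}{7}$ ($M = \frac{6 - 24}{\left(2 - -6\right) - 29} = \frac{6 - 24}{\left(2 + 6\right) - 29} = - \frac{18}{8 - 29} = - \frac{18}{-21} = \left(-18\right) \left(- \frac{1}{21}\right) = \frac{6}{7} \approx 0.85714$)
$M \left(-44 + \left(-4 - 3\right) \left(-4\right)\right) = \frac{6 \left(-44 + \left(-4 - 3\right) \left(-4\right)\right)}{7} = \frac{6 \left(-44 - -28\right)}{7} = \frac{6 \left(-44 + 28\right)}{7} = \frac{6}{7} \left(-16\right) = - \frac{96}{7}$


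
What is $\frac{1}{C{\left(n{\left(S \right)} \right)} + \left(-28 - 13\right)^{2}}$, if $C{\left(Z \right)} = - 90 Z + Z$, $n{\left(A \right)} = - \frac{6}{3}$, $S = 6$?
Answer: $\frac{1}{1859} \approx 0.00053792$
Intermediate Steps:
$n{\left(A \right)} = -2$ ($n{\left(A \right)} = \left(-6\right) \frac{1}{3} = -2$)
$C{\left(Z \right)} = - 89 Z$
$\frac{1}{C{\left(n{\left(S \right)} \right)} + \left(-28 - 13\right)^{2}} = \frac{1}{\left(-89\right) \left(-2\right) + \left(-28 - 13\right)^{2}} = \frac{1}{178 + \left(-41\right)^{2}} = \frac{1}{178 + 1681} = \frac{1}{1859}$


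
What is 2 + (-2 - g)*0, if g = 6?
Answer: 2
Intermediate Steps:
2 + (-2 - g)*0 = 2 + (-2 - 1*6)*0 = 2 + (-2 - 6)*0 = 2 - 8*0 = 2 + 0 = 2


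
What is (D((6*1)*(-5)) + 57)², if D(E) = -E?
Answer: 7569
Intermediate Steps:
(D((6*1)*(-5)) + 57)² = (-6*1*(-5) + 57)² = (-6*(-5) + 57)² = (-1*(-30) + 57)² = (30 + 57)² = 87² = 7569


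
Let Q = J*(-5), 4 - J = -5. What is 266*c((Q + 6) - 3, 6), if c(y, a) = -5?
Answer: -1330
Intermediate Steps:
J = 9 (J = 4 - 1*(-5) = 4 + 5 = 9)
Q = -45 (Q = 9*(-5) = -45)
266*c((Q + 6) - 3, 6) = 266*(-5) = -1330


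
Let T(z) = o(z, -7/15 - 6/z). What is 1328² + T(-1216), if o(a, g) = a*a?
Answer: 3242240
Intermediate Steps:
o(a, g) = a²
T(z) = z²
1328² + T(-1216) = 1328² + (-1216)² = 1763584 + 1478656 = 3242240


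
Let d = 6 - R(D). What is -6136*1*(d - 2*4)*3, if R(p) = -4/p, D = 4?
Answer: 18408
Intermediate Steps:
d = 7 (d = 6 - (-4)/4 = 6 - 1*(-1) = 6 + 1 = 7)
-6136*1*(d - 2*4)*3 = -6136*1*(7 - 2*4)*3 = -6136*1*(7 - 8)*3 = -6136*1*(-1)*3 = -(-6136)*3 = -6136*(-3) = 18408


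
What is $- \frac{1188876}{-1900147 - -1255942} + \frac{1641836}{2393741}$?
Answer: $\frac{185882865976}{73431424805} \approx 2.5314$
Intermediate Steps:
$- \frac{1188876}{-1900147 - -1255942} + \frac{1641836}{2393741} = - \frac{1188876}{-1900147 + 1255942} + 1641836 \cdot \frac{1}{2393741} = - \frac{1188876}{-644205} + \frac{234548}{341963} = \left(-1188876\right) \left(- \frac{1}{644205}\right) + \frac{234548}{341963} = \frac{396292}{214735} + \frac{234548}{341963} = \frac{185882865976}{73431424805}$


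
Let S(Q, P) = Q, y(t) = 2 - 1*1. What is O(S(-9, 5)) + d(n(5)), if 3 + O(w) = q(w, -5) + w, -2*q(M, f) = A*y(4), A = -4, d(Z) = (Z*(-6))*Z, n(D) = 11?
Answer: -736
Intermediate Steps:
y(t) = 1 (y(t) = 2 - 1 = 1)
d(Z) = -6*Z² (d(Z) = (-6*Z)*Z = -6*Z²)
q(M, f) = 2 (q(M, f) = -(-2) = -½*(-4) = 2)
O(w) = -1 + w (O(w) = -3 + (2 + w) = -1 + w)
O(S(-9, 5)) + d(n(5)) = (-1 - 9) - 6*11² = -10 - 6*121 = -10 - 726 = -736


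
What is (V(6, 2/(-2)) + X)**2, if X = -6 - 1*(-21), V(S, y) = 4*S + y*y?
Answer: 1600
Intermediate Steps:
V(S, y) = y**2 + 4*S (V(S, y) = 4*S + y**2 = y**2 + 4*S)
X = 15 (X = -6 + 21 = 15)
(V(6, 2/(-2)) + X)**2 = (((2/(-2))**2 + 4*6) + 15)**2 = (((2*(-1/2))**2 + 24) + 15)**2 = (((-1)**2 + 24) + 15)**2 = ((1 + 24) + 15)**2 = (25 + 15)**2 = 40**2 = 1600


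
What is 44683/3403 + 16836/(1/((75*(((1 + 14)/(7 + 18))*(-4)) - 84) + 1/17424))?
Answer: -21961906183699/4941156 ≈ -4.4447e+6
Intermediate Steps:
44683/3403 + 16836/(1/((75*(((1 + 14)/(7 + 18))*(-4)) - 84) + 1/17424)) = 44683*(1/3403) + 16836/(1/((75*((15/25)*(-4)) - 84) + 1/17424)) = 44683/3403 + 16836/(1/((75*((15*(1/25))*(-4)) - 84) + 1/17424)) = 44683/3403 + 16836/(1/((75*((3/5)*(-4)) - 84) + 1/17424)) = 44683/3403 + 16836/(1/((75*(-12/5) - 84) + 1/17424)) = 44683/3403 + 16836/(1/((-180 - 84) + 1/17424)) = 44683/3403 + 16836/(1/(-264 + 1/17424)) = 44683/3403 + 16836/(1/(-4599935/17424)) = 44683/3403 + 16836/(-17424/4599935) = 44683/3403 + 16836*(-4599935/17424) = 44683/3403 - 6453708805/1452 = -21961906183699/4941156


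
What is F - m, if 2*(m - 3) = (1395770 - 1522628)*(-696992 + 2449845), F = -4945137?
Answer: 111176767797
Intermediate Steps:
m = -111181712934 (m = 3 + ((1395770 - 1522628)*(-696992 + 2449845))/2 = 3 + (-126858*1752853)/2 = 3 + (½)*(-222363425874) = 3 - 111181712937 = -111181712934)
F - m = -4945137 - 1*(-111181712934) = -4945137 + 111181712934 = 111176767797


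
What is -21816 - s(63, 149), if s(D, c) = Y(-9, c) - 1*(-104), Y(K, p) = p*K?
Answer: -20579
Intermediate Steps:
Y(K, p) = K*p
s(D, c) = 104 - 9*c (s(D, c) = -9*c - 1*(-104) = -9*c + 104 = 104 - 9*c)
-21816 - s(63, 149) = -21816 - (104 - 9*149) = -21816 - (104 - 1341) = -21816 - 1*(-1237) = -21816 + 1237 = -20579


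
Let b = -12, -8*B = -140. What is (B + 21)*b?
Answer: -462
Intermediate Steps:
B = 35/2 (B = -⅛*(-140) = 35/2 ≈ 17.500)
(B + 21)*b = (35/2 + 21)*(-12) = (77/2)*(-12) = -462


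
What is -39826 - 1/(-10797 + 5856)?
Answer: -196780265/4941 ≈ -39826.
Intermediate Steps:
-39826 - 1/(-10797 + 5856) = -39826 - 1/(-4941) = -39826 - 1*(-1/4941) = -39826 + 1/4941 = -196780265/4941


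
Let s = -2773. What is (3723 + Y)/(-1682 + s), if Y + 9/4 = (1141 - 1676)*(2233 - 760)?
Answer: 348593/1980 ≈ 176.06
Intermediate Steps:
Y = -3152229/4 (Y = -9/4 + (1141 - 1676)*(2233 - 760) = -9/4 - 535*1473 = -9/4 - 788055 = -3152229/4 ≈ -7.8806e+5)
(3723 + Y)/(-1682 + s) = (3723 - 3152229/4)/(-1682 - 2773) = -3137337/4/(-4455) = -3137337/4*(-1/4455) = 348593/1980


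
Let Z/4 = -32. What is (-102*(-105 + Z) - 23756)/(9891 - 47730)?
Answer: -10/37839 ≈ -0.00026428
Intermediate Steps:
Z = -128 (Z = 4*(-32) = -128)
(-102*(-105 + Z) - 23756)/(9891 - 47730) = (-102*(-105 - 128) - 23756)/(9891 - 47730) = (-102*(-233) - 23756)/(-37839) = (23766 - 23756)*(-1/37839) = 10*(-1/37839) = -10/37839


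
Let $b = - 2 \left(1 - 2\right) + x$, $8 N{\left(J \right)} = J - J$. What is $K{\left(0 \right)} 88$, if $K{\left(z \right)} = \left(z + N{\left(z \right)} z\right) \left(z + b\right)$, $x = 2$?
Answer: $0$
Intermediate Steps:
$N{\left(J \right)} = 0$ ($N{\left(J \right)} = \frac{J - J}{8} = \frac{1}{8} \cdot 0 = 0$)
$b = 4$ ($b = - 2 \left(1 - 2\right) + 2 = - 2 \left(-1\right) + 2 = \left(-1\right) \left(-2\right) + 2 = 2 + 2 = 4$)
$K{\left(z \right)} = z \left(4 + z\right)$ ($K{\left(z \right)} = \left(z + 0 z\right) \left(z + 4\right) = \left(z + 0\right) \left(4 + z\right) = z \left(4 + z\right)$)
$K{\left(0 \right)} 88 = 0 \left(4 + 0\right) 88 = 0 \cdot 4 \cdot 88 = 0 \cdot 88 = 0$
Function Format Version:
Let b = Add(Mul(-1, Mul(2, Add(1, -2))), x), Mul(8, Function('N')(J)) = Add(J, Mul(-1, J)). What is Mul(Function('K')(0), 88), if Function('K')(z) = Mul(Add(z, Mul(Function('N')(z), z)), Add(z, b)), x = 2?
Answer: 0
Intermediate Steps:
Function('N')(J) = 0 (Function('N')(J) = Mul(Rational(1, 8), Add(J, Mul(-1, J))) = Mul(Rational(1, 8), 0) = 0)
b = 4 (b = Add(Mul(-1, Mul(2, Add(1, -2))), 2) = Add(Mul(-1, Mul(2, -1)), 2) = Add(Mul(-1, -2), 2) = Add(2, 2) = 4)
Function('K')(z) = Mul(z, Add(4, z)) (Function('K')(z) = Mul(Add(z, Mul(0, z)), Add(z, 4)) = Mul(Add(z, 0), Add(4, z)) = Mul(z, Add(4, z)))
Mul(Function('K')(0), 88) = Mul(Mul(0, Add(4, 0)), 88) = Mul(Mul(0, 4), 88) = Mul(0, 88) = 0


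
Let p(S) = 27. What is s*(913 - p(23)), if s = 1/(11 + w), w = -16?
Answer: -886/5 ≈ -177.20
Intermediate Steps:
s = -⅕ (s = 1/(11 - 16) = 1/(-5) = -⅕ ≈ -0.20000)
s*(913 - p(23)) = -(913 - 1*27)/5 = -(913 - 27)/5 = -⅕*886 = -886/5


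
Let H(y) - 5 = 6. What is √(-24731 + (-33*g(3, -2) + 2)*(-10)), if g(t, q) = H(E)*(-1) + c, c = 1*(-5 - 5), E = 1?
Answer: I*√31681 ≈ 177.99*I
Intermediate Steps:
H(y) = 11 (H(y) = 5 + 6 = 11)
c = -10 (c = 1*(-10) = -10)
g(t, q) = -21 (g(t, q) = 11*(-1) - 10 = -11 - 10 = -21)
√(-24731 + (-33*g(3, -2) + 2)*(-10)) = √(-24731 + (-33*(-21) + 2)*(-10)) = √(-24731 + (693 + 2)*(-10)) = √(-24731 + 695*(-10)) = √(-24731 - 6950) = √(-31681) = I*√31681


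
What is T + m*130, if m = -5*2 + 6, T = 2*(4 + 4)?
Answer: -504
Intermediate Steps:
T = 16 (T = 2*8 = 16)
m = -4 (m = -10 + 6 = -4)
T + m*130 = 16 - 4*130 = 16 - 520 = -504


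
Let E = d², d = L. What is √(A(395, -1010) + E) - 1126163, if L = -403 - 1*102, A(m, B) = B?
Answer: -1126163 + √254015 ≈ -1.1257e+6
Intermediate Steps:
L = -505 (L = -403 - 102 = -505)
d = -505
E = 255025 (E = (-505)² = 255025)
√(A(395, -1010) + E) - 1126163 = √(-1010 + 255025) - 1126163 = √254015 - 1126163 = -1126163 + √254015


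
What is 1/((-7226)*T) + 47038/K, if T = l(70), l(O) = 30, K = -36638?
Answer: -5098467139/3971192820 ≈ -1.2839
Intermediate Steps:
T = 30
1/((-7226)*T) + 47038/K = 1/(-7226*30) + 47038/(-36638) = -1/7226*1/30 + 47038*(-1/36638) = -1/216780 - 23519/18319 = -5098467139/3971192820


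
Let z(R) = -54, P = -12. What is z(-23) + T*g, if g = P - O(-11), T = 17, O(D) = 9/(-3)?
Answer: -207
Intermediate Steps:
O(D) = -3 (O(D) = 9*(-⅓) = -3)
g = -9 (g = -12 - 1*(-3) = -12 + 3 = -9)
z(-23) + T*g = -54 + 17*(-9) = -54 - 153 = -207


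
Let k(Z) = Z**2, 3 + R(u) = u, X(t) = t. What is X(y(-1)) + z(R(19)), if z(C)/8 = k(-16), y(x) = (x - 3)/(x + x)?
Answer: 2050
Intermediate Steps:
y(x) = (-3 + x)/(2*x) (y(x) = (-3 + x)/((2*x)) = (-3 + x)*(1/(2*x)) = (-3 + x)/(2*x))
R(u) = -3 + u
z(C) = 2048 (z(C) = 8*(-16)**2 = 8*256 = 2048)
X(y(-1)) + z(R(19)) = (1/2)*(-3 - 1)/(-1) + 2048 = (1/2)*(-1)*(-4) + 2048 = 2 + 2048 = 2050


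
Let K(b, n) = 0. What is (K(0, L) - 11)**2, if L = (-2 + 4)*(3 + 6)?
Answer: 121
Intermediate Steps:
L = 18 (L = 2*9 = 18)
(K(0, L) - 11)**2 = (0 - 11)**2 = (-11)**2 = 121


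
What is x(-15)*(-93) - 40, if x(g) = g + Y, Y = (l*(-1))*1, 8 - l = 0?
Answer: 2099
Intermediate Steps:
l = 8 (l = 8 - 1*0 = 8 + 0 = 8)
Y = -8 (Y = (8*(-1))*1 = -8*1 = -8)
x(g) = -8 + g (x(g) = g - 8 = -8 + g)
x(-15)*(-93) - 40 = (-8 - 15)*(-93) - 40 = -23*(-93) - 40 = 2139 - 40 = 2099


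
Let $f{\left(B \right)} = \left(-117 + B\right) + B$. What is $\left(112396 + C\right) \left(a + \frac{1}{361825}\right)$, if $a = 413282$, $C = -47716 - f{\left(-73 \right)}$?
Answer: $\frac{9711300839014893}{361825} \approx 2.684 \cdot 10^{10}$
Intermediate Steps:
$f{\left(B \right)} = -117 + 2 B$
$C = -47453$ ($C = -47716 - \left(-117 + 2 \left(-73\right)\right) = -47716 - \left(-117 - 146\right) = -47716 - -263 = -47716 + 263 = -47453$)
$\left(112396 + C\right) \left(a + \frac{1}{361825}\right) = \left(112396 - 47453\right) \left(413282 + \frac{1}{361825}\right) = 64943 \left(413282 + \frac{1}{361825}\right) = 64943 \cdot \frac{149535759651}{361825} = \frac{9711300839014893}{361825}$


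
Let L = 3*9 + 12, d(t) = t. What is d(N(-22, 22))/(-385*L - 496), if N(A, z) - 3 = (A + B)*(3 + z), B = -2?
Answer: 597/15511 ≈ 0.038489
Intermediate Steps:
N(A, z) = 3 + (-2 + A)*(3 + z) (N(A, z) = 3 + (A - 2)*(3 + z) = 3 + (-2 + A)*(3 + z))
L = 39 (L = 27 + 12 = 39)
d(N(-22, 22))/(-385*L - 496) = (-3 - 2*22 + 3*(-22) - 22*22)/(-385*39 - 496) = (-3 - 44 - 66 - 484)/(-15015 - 496) = -597/(-15511) = -597*(-1/15511) = 597/15511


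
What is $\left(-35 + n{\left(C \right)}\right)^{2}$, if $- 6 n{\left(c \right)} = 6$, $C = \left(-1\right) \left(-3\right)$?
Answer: $1296$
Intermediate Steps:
$C = 3$
$n{\left(c \right)} = -1$ ($n{\left(c \right)} = \left(- \frac{1}{6}\right) 6 = -1$)
$\left(-35 + n{\left(C \right)}\right)^{2} = \left(-35 - 1\right)^{2} = \left(-36\right)^{2} = 1296$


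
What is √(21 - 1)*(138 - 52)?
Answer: 172*√5 ≈ 384.60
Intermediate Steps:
√(21 - 1)*(138 - 52) = √20*86 = (2*√5)*86 = 172*√5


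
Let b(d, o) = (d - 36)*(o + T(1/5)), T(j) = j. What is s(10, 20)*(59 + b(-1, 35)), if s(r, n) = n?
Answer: -24868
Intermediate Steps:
b(d, o) = (-36 + d)*(1/5 + o) (b(d, o) = (d - 36)*(o + 1/5) = (-36 + d)*(o + 1/5) = (-36 + d)*(1/5 + o))
s(10, 20)*(59 + b(-1, 35)) = 20*(59 + (-36/5 - 36*35 + (1/5)*(-1) - 1*35)) = 20*(59 + (-36/5 - 1260 - 1/5 - 35)) = 20*(59 - 6512/5) = 20*(-6217/5) = -24868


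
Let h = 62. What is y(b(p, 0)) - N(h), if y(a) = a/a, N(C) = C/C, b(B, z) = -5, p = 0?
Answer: 0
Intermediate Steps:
N(C) = 1
y(a) = 1
y(b(p, 0)) - N(h) = 1 - 1*1 = 1 - 1 = 0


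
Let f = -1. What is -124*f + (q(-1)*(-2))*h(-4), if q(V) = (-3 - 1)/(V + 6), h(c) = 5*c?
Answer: 92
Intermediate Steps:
q(V) = -4/(6 + V)
-124*f + (q(-1)*(-2))*h(-4) = -124*(-1) + (-4/(6 - 1)*(-2))*(5*(-4)) = 124 + (-4/5*(-2))*(-20) = 124 + (-4*1/5*(-2))*(-20) = 124 - 4/5*(-2)*(-20) = 124 + (8/5)*(-20) = 124 - 32 = 92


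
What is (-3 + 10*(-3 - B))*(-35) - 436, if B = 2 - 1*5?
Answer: -331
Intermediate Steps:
B = -3 (B = 2 - 5 = -3)
(-3 + 10*(-3 - B))*(-35) - 436 = (-3 + 10*(-3 - 1*(-3)))*(-35) - 436 = (-3 + 10*(-3 + 3))*(-35) - 436 = (-3 + 10*0)*(-35) - 436 = (-3 + 0)*(-35) - 436 = -3*(-35) - 436 = 105 - 436 = -331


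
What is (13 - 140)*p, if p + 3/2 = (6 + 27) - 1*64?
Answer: 8255/2 ≈ 4127.5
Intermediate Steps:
p = -65/2 (p = -3/2 + ((6 + 27) - 1*64) = -3/2 + (33 - 64) = -3/2 - 31 = -65/2 ≈ -32.500)
(13 - 140)*p = (13 - 140)*(-65/2) = -127*(-65/2) = 8255/2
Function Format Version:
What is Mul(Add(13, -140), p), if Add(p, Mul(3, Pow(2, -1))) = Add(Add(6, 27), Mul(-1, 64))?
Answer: Rational(8255, 2) ≈ 4127.5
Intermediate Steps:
p = Rational(-65, 2) (p = Add(Rational(-3, 2), Add(Add(6, 27), Mul(-1, 64))) = Add(Rational(-3, 2), Add(33, -64)) = Add(Rational(-3, 2), -31) = Rational(-65, 2) ≈ -32.500)
Mul(Add(13, -140), p) = Mul(Add(13, -140), Rational(-65, 2)) = Mul(-127, Rational(-65, 2)) = Rational(8255, 2)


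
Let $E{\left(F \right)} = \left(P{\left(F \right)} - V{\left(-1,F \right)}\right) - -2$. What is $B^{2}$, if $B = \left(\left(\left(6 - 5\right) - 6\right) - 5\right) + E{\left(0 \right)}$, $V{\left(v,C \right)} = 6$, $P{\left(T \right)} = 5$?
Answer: $81$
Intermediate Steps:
$E{\left(F \right)} = 1$ ($E{\left(F \right)} = \left(5 - 6\right) - -2 = \left(5 - 6\right) + 2 = -1 + 2 = 1$)
$B = -9$ ($B = \left(\left(\left(6 - 5\right) - 6\right) - 5\right) + 1 = \left(\left(1 - 6\right) - 5\right) + 1 = \left(-5 - 5\right) + 1 = -10 + 1 = -9$)
$B^{2} = \left(-9\right)^{2} = 81$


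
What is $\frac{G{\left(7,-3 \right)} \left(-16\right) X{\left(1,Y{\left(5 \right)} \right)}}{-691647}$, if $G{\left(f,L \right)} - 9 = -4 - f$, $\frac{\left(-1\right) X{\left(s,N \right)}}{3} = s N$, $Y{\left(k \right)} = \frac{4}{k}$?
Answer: $\frac{128}{1152745} \approx 0.00011104$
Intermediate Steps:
$X{\left(s,N \right)} = - 3 N s$ ($X{\left(s,N \right)} = - 3 s N = - 3 N s$)
$G{\left(f,L \right)} = 5 - f$ ($G{\left(f,L \right)} = 9 - \left(4 + f\right) = 5 - f$)
$\frac{G{\left(7,-3 \right)} \left(-16\right) X{\left(1,Y{\left(5 \right)} \right)}}{-691647} = \frac{\left(5 - 7\right) \left(-16\right) \left(\left(-3\right) \frac{4}{5} \cdot 1\right)}{-691647} = \left(5 - 7\right) \left(-16\right) \left(\left(-3\right) 4 \cdot \frac{1}{5} \cdot 1\right) \left(- \frac{1}{691647}\right) = \left(-2\right) \left(-16\right) \left(\left(-3\right) \frac{4}{5} \cdot 1\right) \left(- \frac{1}{691647}\right) = 32 \left(- \frac{12}{5}\right) \left(- \frac{1}{691647}\right) = \left(- \frac{384}{5}\right) \left(- \frac{1}{691647}\right) = \frac{128}{1152745}$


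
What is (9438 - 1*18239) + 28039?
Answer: 19238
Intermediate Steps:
(9438 - 1*18239) + 28039 = (9438 - 18239) + 28039 = -8801 + 28039 = 19238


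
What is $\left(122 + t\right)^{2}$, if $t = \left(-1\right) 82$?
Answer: $1600$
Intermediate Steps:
$t = -82$
$\left(122 + t\right)^{2} = \left(122 - 82\right)^{2} = 40^{2} = 1600$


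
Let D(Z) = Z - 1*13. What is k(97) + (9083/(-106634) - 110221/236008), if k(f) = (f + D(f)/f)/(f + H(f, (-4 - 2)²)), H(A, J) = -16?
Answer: 64858449434875/98866505177352 ≈ 0.65602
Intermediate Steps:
D(Z) = -13 + Z (D(Z) = Z - 13 = -13 + Z)
k(f) = (f + (-13 + f)/f)/(-16 + f) (k(f) = (f + (-13 + f)/f)/(f - 16) = (f + (-13 + f)/f)/(-16 + f))
k(97) + (9083/(-106634) - 110221/236008) = (-13 + 97 + 97²)/(97*(-16 + 97)) + (9083/(-106634) - 110221/236008) = (1/97)*(-13 + 97 + 9409)/81 + (9083*(-1/106634) - 110221*1/236008) = (1/97)*(1/81)*9493 + (-9083/106634 - 110221/236008) = 9493/7857 - 6948483389/12583238536 = 64858449434875/98866505177352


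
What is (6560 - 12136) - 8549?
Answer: -14125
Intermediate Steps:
(6560 - 12136) - 8549 = -5576 - 8549 = -14125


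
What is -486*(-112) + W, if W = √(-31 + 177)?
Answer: 54432 + √146 ≈ 54444.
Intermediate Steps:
W = √146 ≈ 12.083
-486*(-112) + W = -486*(-112) + √146 = 54432 + √146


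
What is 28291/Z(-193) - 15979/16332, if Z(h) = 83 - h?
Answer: 6356089/62606 ≈ 101.53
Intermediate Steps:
28291/Z(-193) - 15979/16332 = 28291/(83 - 1*(-193)) - 15979/16332 = 28291/(83 + 193) - 15979*1/16332 = 28291/276 - 15979/16332 = 6356089/62606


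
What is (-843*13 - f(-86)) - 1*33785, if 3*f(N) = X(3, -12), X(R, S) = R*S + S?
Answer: -44728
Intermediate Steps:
X(R, S) = S + R*S
f(N) = -16 (f(N) = (-12*(1 + 3))/3 = (-12*4)/3 = (⅓)*(-48) = -16)
(-843*13 - f(-86)) - 1*33785 = (-843*13 - 1*(-16)) - 1*33785 = (-10959 + 16) - 33785 = -10943 - 33785 = -44728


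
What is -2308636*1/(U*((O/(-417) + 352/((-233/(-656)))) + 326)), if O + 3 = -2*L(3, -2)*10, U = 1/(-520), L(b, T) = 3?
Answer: 38880292948640/42659823 ≈ 9.1140e+5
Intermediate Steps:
U = -1/520 ≈ -0.0019231
O = -63 (O = -3 - 2*3*10 = -3 - 6*10 = -3 - 60 = -63)
-2308636*1/(U*((O/(-417) + 352/((-233/(-656)))) + 326)) = -2308636*(-520/((-63/(-417) + 352/((-233/(-656)))) + 326)) = -2308636*(-520/((-63*(-1/417) + 352/((-233*(-1/656)))) + 326)) = -2308636*(-520/((21/139 + 352/(233/656)) + 326)) = -2308636*(-520/((21/139 + 352*(656/233)) + 326)) = -2308636*(-520/((21/139 + 230912/233) + 326)) = -2308636*(-520/(32101661/32387 + 326)) = -2308636/((-1/520*42659823/32387)) = -2308636/(-42659823/16841240) = -2308636*(-16841240/42659823) = 38880292948640/42659823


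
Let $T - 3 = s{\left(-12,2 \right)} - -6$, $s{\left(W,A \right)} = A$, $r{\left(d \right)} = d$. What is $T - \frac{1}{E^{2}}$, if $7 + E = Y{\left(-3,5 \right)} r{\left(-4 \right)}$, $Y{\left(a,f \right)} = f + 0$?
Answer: $\frac{8018}{729} \approx 10.999$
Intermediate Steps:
$Y{\left(a,f \right)} = f$
$T = 11$ ($T = 3 + \left(2 - -6\right) = 3 + \left(2 + 6\right) = 3 + 8 = 11$)
$E = -27$ ($E = -7 + 5 \left(-4\right) = -7 - 20 = -27$)
$T - \frac{1}{E^{2}} = 11 - \frac{1}{\left(-27\right)^{2}} = 11 - \frac{1}{729} = \frac{8018}{729}$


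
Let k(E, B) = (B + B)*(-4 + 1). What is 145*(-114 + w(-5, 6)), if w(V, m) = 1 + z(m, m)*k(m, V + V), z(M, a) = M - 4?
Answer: 1015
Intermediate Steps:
k(E, B) = -6*B (k(E, B) = (2*B)*(-3) = -6*B)
z(M, a) = -4 + M
w(V, m) = 1 - 12*V*(-4 + m) (w(V, m) = 1 + (-4 + m)*(-6*(V + V)) = 1 + (-4 + m)*(-12*V) = 1 - 12*V*(-4 + m))
145*(-114 + w(-5, 6)) = 145*(-114 + (1 - 12*(-5)*(-4 + 6))) = 145*(-114 + (1 - 12*(-5)*2)) = 145*(-114 + (1 + 120)) = 145*(-114 + 121) = 145*7 = 1015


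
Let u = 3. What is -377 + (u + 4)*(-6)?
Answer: -419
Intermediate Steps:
-377 + (u + 4)*(-6) = -377 + (3 + 4)*(-6) = -377 + 7*(-6) = -377 - 42 = -419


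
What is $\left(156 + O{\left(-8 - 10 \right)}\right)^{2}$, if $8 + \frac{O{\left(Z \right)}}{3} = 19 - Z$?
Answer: $59049$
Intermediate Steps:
$O{\left(Z \right)} = 33 - 3 Z$ ($O{\left(Z \right)} = -24 + 3 \left(19 - Z\right) = -24 - \left(-57 + 3 Z\right) = 33 - 3 Z$)
$\left(156 + O{\left(-8 - 10 \right)}\right)^{2} = \left(156 - \left(-33 + 3 \left(-8 - 10\right)\right)\right)^{2} = \left(156 + \left(33 - -54\right)\right)^{2} = \left(156 + \left(33 + 54\right)\right)^{2} = \left(156 + 87\right)^{2} = 243^{2} = 59049$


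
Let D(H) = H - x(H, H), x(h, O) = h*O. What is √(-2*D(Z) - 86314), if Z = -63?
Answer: 5*I*√3130 ≈ 279.73*I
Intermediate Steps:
x(h, O) = O*h
D(H) = H - H² (D(H) = H - H*H = H - H²)
√(-2*D(Z) - 86314) = √(-(-126)*(1 - 1*(-63)) - 86314) = √(-(-126)*(1 + 63) - 86314) = √(-(-126)*64 - 86314) = √(-2*(-4032) - 86314) = √(8064 - 86314) = √(-78250) = 5*I*√3130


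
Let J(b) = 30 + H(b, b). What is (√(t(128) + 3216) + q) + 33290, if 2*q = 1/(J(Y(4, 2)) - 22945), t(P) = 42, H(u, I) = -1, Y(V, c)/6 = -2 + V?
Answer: 1525747279/45832 + 3*√362 ≈ 33347.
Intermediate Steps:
Y(V, c) = -12 + 6*V (Y(V, c) = 6*(-2 + V) = -12 + 6*V)
J(b) = 29 (J(b) = 30 - 1 = 29)
q = -1/45832 (q = 1/(2*(29 - 22945)) = (½)/(-22916) = (½)*(-1/22916) = -1/45832 ≈ -2.1819e-5)
(√(t(128) + 3216) + q) + 33290 = (√(42 + 3216) - 1/45832) + 33290 = (√3258 - 1/45832) + 33290 = (3*√362 - 1/45832) + 33290 = (-1/45832 + 3*√362) + 33290 = 1525747279/45832 + 3*√362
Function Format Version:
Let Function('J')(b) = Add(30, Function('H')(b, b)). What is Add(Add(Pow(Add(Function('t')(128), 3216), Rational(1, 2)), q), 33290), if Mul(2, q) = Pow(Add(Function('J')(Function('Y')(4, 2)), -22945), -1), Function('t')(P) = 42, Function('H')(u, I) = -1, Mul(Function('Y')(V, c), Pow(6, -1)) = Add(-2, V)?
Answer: Add(Rational(1525747279, 45832), Mul(3, Pow(362, Rational(1, 2)))) ≈ 33347.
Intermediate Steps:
Function('Y')(V, c) = Add(-12, Mul(6, V)) (Function('Y')(V, c) = Mul(6, Add(-2, V)) = Add(-12, Mul(6, V)))
Function('J')(b) = 29 (Function('J')(b) = Add(30, -1) = 29)
q = Rational(-1, 45832) (q = Mul(Rational(1, 2), Pow(Add(29, -22945), -1)) = Mul(Rational(1, 2), Pow(-22916, -1)) = Mul(Rational(1, 2), Rational(-1, 22916)) = Rational(-1, 45832) ≈ -2.1819e-5)
Add(Add(Pow(Add(Function('t')(128), 3216), Rational(1, 2)), q), 33290) = Add(Add(Pow(Add(42, 3216), Rational(1, 2)), Rational(-1, 45832)), 33290) = Add(Add(Pow(3258, Rational(1, 2)), Rational(-1, 45832)), 33290) = Add(Add(Mul(3, Pow(362, Rational(1, 2))), Rational(-1, 45832)), 33290) = Add(Add(Rational(-1, 45832), Mul(3, Pow(362, Rational(1, 2)))), 33290) = Add(Rational(1525747279, 45832), Mul(3, Pow(362, Rational(1, 2))))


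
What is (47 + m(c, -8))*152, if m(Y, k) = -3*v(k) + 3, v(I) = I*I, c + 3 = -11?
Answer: -21584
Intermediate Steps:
c = -14 (c = -3 - 11 = -14)
v(I) = I²
m(Y, k) = 3 - 3*k² (m(Y, k) = -3*k² + 3 = 3 - 3*k²)
(47 + m(c, -8))*152 = (47 + (3 - 3*(-8)²))*152 = (47 + (3 - 3*64))*152 = (47 + (3 - 192))*152 = (47 - 189)*152 = -142*152 = -21584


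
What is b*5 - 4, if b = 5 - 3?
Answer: 6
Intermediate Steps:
b = 2
b*5 - 4 = 2*5 - 4 = 10 - 4 = 6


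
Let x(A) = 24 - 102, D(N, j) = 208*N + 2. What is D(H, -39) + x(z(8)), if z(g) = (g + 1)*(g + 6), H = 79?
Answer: 16356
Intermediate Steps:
z(g) = (1 + g)*(6 + g)
D(N, j) = 2 + 208*N
x(A) = -78
D(H, -39) + x(z(8)) = (2 + 208*79) - 78 = (2 + 16432) - 78 = 16434 - 78 = 16356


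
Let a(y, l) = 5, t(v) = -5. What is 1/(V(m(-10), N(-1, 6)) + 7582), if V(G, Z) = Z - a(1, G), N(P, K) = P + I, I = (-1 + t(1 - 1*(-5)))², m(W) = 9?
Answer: 1/7612 ≈ 0.00013137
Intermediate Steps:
I = 36 (I = (-1 - 5)² = (-6)² = 36)
N(P, K) = 36 + P (N(P, K) = P + 36 = 36 + P)
V(G, Z) = -5 + Z (V(G, Z) = Z - 1*5 = Z - 5 = -5 + Z)
1/(V(m(-10), N(-1, 6)) + 7582) = 1/((-5 + (36 - 1)) + 7582) = 1/((-5 + 35) + 7582) = 1/(30 + 7582) = 1/7612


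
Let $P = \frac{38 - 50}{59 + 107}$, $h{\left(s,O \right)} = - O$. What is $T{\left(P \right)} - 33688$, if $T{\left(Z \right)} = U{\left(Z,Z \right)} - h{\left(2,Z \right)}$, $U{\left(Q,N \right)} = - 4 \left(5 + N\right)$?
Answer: $- \frac{2797746}{83} \approx -33708.0$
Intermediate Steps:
$U{\left(Q,N \right)} = -20 - 4 N$
$P = - \frac{6}{83}$ ($P = - \frac{12}{166} = \left(-12\right) \frac{1}{166} = - \frac{6}{83} \approx -0.072289$)
$T{\left(Z \right)} = -20 - 3 Z$ ($T{\left(Z \right)} = \left(-20 - 4 Z\right) - - Z = \left(-20 - 4 Z\right) + Z = -20 - 3 Z$)
$T{\left(P \right)} - 33688 = \left(-20 - - \frac{18}{83}\right) - 33688 = \left(-20 + \frac{18}{83}\right) - 33688 = - \frac{1642}{83} - 33688 = - \frac{2797746}{83}$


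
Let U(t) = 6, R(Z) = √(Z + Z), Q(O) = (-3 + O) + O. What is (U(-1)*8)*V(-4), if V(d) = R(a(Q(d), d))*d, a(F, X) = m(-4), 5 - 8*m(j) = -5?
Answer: -96*√10 ≈ -303.58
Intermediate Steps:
m(j) = 5/4 (m(j) = 5/8 - ⅛*(-5) = 5/8 + 5/8 = 5/4)
Q(O) = -3 + 2*O
a(F, X) = 5/4
R(Z) = √2*√Z (R(Z) = √(2*Z) = √2*√Z)
V(d) = d*√10/2 (V(d) = (√2*√(5/4))*d = (√2*(√5/2))*d = (√10/2)*d = d*√10/2)
(U(-1)*8)*V(-4) = (6*8)*((½)*(-4)*√10) = 48*(-2*√10) = -96*√10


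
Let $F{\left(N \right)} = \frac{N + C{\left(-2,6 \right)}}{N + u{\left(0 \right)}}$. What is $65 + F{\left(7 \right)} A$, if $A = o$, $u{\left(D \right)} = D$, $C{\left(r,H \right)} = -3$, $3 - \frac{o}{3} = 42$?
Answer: $- \frac{13}{7} \approx -1.8571$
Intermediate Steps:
$o = -117$ ($o = 9 - 126 = -117$)
$F{\left(N \right)} = \frac{-3 + N}{N}$ ($F{\left(N \right)} = \frac{N - 3}{N + 0} = \frac{-3 + N}{N}$)
$A = -117$
$65 + F{\left(7 \right)} A = 65 + \frac{-3 + 7}{7} \left(-117\right) = 65 + \frac{1}{7} \cdot 4 \left(-117\right) = 65 + \frac{4}{7} \left(-117\right) = 65 - \frac{468}{7} = - \frac{13}{7}$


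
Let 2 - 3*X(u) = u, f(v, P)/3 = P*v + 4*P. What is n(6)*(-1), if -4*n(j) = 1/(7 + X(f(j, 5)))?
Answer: -3/508 ≈ -0.0059055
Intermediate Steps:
f(v, P) = 12*P + 3*P*v (f(v, P) = 3*(P*v + 4*P) = 3*(4*P + P*v) = 12*P + 3*P*v)
X(u) = 2/3 - u/3
n(j) = -1/(4*(-37/3 - 5*j)) (n(j) = -1/(4*(7 + (2/3 - 5*(4 + j)))) = -1/(4*(7 + (2/3 - (60 + 15*j)/3))) = -1/(4*(7 + (2/3 + (-20 - 5*j)))) = -1/(4*(7 + (-58/3 - 5*j))) = -1/(4*(-37/3 - 5*j)))
n(6)*(-1) = (3/(4*(37 + 15*6)))*(-1) = (3/(4*(37 + 90)))*(-1) = ((3/4)/127)*(-1) = ((3/4)*(1/127))*(-1) = (3/508)*(-1) = -3/508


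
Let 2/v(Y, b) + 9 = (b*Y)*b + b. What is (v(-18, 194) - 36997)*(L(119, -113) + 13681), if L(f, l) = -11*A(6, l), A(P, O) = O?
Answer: -373946179054812/677263 ≈ -5.5214e+8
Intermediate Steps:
v(Y, b) = 2/(-9 + b + Y*b²) (v(Y, b) = 2/(-9 + ((b*Y)*b + b)) = 2/(-9 + ((Y*b)*b + b)) = 2/(-9 + (Y*b² + b)) = 2/(-9 + (b + Y*b²)) = 2/(-9 + b + Y*b²))
L(f, l) = -11*l
(v(-18, 194) - 36997)*(L(119, -113) + 13681) = (2/(-9 + 194 - 18*194²) - 36997)*(-11*(-113) + 13681) = (2/(-9 + 194 - 18*37636) - 36997)*(1243 + 13681) = (2/(-9 + 194 - 677448) - 36997)*14924 = (2/(-677263) - 36997)*14924 = (2*(-1/677263) - 36997)*14924 = (-2/677263 - 36997)*14924 = -25056699213/677263*14924 = -373946179054812/677263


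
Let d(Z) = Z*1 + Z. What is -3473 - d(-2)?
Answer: -3469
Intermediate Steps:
d(Z) = 2*Z (d(Z) = Z + Z = 2*Z)
-3473 - d(-2) = -3473 - 2*(-2) = -3473 - 1*(-4) = -3473 + 4 = -3469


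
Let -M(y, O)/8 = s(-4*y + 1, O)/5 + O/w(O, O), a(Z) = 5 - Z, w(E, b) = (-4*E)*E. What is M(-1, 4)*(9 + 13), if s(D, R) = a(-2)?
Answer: -1177/5 ≈ -235.40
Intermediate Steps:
w(E, b) = -4*E²
s(D, R) = 7 (s(D, R) = 5 - 1*(-2) = 5 + 2 = 7)
M(y, O) = -56/5 + 2/O (M(y, O) = -8*(7/5 + O/((-4*O²))) = -8*(7*(⅕) + O*(-1/(4*O²))) = -8*(7/5 - 1/(4*O)) = -56/5 + 2/O)
M(-1, 4)*(9 + 13) = (-56/5 + 2/4)*(9 + 13) = (-56/5 + 2*(¼))*22 = (-56/5 + ½)*22 = -107/10*22 = -1177/5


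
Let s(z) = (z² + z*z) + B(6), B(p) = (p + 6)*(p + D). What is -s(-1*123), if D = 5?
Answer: -30390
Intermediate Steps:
B(p) = (5 + p)*(6 + p) (B(p) = (p + 6)*(p + 5) = (6 + p)*(5 + p) = (5 + p)*(6 + p))
s(z) = 132 + 2*z² (s(z) = (z² + z*z) + (30 + 6² + 11*6) = (z² + z²) + (30 + 36 + 66) = 2*z² + 132 = 132 + 2*z²)
-s(-1*123) = -(132 + 2*(-1*123)²) = -(132 + 2*(-123)²) = -(132 + 2*15129) = -(132 + 30258) = -1*30390 = -30390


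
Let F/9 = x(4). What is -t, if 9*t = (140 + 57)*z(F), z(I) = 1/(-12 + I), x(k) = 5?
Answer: -197/297 ≈ -0.66330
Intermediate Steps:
F = 45 (F = 9*5 = 45)
t = 197/297 (t = ((140 + 57)/(-12 + 45))/9 = (197/33)/9 = (197*(1/33))/9 = (1/9)*(197/33) = 197/297 ≈ 0.66330)
-t = -1*197/297 = -197/297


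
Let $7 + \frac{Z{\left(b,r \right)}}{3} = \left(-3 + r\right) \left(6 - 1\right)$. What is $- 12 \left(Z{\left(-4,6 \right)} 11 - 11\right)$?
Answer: $-3036$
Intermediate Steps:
$Z{\left(b,r \right)} = -66 + 15 r$ ($Z{\left(b,r \right)} = -21 + 3 \left(-3 + r\right) \left(6 - 1\right) = -21 + 3 \left(-3 + r\right) 5 = -21 + 3 \left(-15 + 5 r\right) = -21 + \left(-45 + 15 r\right) = -66 + 15 r$)
$- 12 \left(Z{\left(-4,6 \right)} 11 - 11\right) = - 12 \left(\left(-66 + 15 \cdot 6\right) 11 - 11\right) = - 12 \left(\left(-66 + 90\right) 11 - 11\right) = - 12 \left(24 \cdot 11 - 11\right) = - 12 \left(264 - 11\right) = \left(-12\right) 253 = -3036$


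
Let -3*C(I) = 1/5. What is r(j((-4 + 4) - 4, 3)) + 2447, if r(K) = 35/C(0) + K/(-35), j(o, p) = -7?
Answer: 9611/5 ≈ 1922.2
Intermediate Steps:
C(I) = -1/15 (C(I) = -1/3/5 = -1/3*1/5 = -1/15)
r(K) = -525 - K/35 (r(K) = 35/(-1/15) + K/(-35) = 35*(-15) + K*(-1/35) = -525 - K/35)
r(j((-4 + 4) - 4, 3)) + 2447 = (-525 - 1/35*(-7)) + 2447 = (-525 + 1/5) + 2447 = -2624/5 + 2447 = 9611/5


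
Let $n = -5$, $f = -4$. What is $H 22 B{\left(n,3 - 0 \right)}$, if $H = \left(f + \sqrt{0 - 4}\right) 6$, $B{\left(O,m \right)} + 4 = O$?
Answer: $4752 - 2376 i \approx 4752.0 - 2376.0 i$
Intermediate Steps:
$B{\left(O,m \right)} = -4 + O$
$H = -24 + 12 i$ ($H = \left(-4 + \sqrt{0 - 4}\right) 6 = \left(-4 + \sqrt{-4}\right) 6 = \left(-4 + 2 i\right) 6 = -24 + 12 i \approx -24.0 + 12.0 i$)
$H 22 B{\left(n,3 - 0 \right)} = \left(-24 + 12 i\right) 22 \left(-4 - 5\right) = \left(-528 + 264 i\right) \left(-9\right) = 4752 - 2376 i$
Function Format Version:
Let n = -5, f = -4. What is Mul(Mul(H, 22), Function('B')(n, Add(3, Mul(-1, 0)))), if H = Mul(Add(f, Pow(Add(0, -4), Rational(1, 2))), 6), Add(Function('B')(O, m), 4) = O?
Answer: Add(4752, Mul(-2376, I)) ≈ Add(4752.0, Mul(-2376.0, I))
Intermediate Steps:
Function('B')(O, m) = Add(-4, O)
H = Add(-24, Mul(12, I)) (H = Mul(Add(-4, Pow(Add(0, -4), Rational(1, 2))), 6) = Mul(Add(-4, Pow(-4, Rational(1, 2))), 6) = Mul(Add(-4, Mul(2, I)), 6) = Add(-24, Mul(12, I)) ≈ Add(-24.000, Mul(12.000, I)))
Mul(Mul(H, 22), Function('B')(n, Add(3, Mul(-1, 0)))) = Mul(Mul(Add(-24, Mul(12, I)), 22), Add(-4, -5)) = Mul(Add(-528, Mul(264, I)), -9) = Add(4752, Mul(-2376, I))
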